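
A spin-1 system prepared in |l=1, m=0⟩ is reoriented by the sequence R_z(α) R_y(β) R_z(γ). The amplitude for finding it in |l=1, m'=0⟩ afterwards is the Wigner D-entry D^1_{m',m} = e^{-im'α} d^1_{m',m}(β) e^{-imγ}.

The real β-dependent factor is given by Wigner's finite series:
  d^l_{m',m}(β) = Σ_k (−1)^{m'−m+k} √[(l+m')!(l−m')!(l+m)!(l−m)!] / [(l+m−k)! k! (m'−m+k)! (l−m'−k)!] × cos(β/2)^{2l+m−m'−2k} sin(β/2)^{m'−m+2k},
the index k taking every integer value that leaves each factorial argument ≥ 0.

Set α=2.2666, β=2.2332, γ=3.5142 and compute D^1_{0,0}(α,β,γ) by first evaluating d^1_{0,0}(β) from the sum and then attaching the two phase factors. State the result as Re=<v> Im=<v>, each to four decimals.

Re=-0.6150 Im=0.0000

First d^1_{0,0}(β=2.2332), then the phase factors e^{-i(0)α} and e^{-i(0)γ}:
c=cos(2.2332/2)=0.438740, s=sin(2.2332/2)=0.898614; N=√[1·1·1·1]=1.000000
The bounds max(0,m−m')=0 and min(l+m,l−m')=1 give 2 terms
  k=0: (−1)^0·1.0000/(1)·0.4387^2·0.8986^0 = +0.192493
  k=1: (−1)^1·1.0000/(1)·0.4387^0·0.8986^2 = -0.807507
d^1_{0,0}(2.2332) = +0.192493 -0.807507 = -0.615014
Phases: e^{-i·(0)·2.2666}=+1.000000+0.000000i, e^{-i·(0)·3.5142}=+1.000000+0.000000i ⇒ D=-0.615014+0.000000i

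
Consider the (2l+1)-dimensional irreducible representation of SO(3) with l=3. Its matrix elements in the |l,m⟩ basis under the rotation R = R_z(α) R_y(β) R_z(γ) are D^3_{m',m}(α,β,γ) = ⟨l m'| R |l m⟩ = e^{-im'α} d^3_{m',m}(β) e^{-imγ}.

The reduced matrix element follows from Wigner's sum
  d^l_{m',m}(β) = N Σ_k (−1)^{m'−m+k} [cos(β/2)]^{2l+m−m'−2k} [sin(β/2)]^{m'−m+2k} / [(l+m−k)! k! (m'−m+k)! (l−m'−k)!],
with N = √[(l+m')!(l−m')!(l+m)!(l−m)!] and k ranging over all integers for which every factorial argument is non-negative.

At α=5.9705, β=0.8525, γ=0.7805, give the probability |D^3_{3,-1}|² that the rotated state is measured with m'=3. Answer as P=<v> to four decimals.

P=0.0088

Split into d^3_{3,-1}(β=0.8525) × two z-phases.
c=cos(0.8525/2)=0.910523, s=sin(0.8525/2)=0.413459; N=√[720·1·2·24]=185.903201
Admissible k: 0..0 (factorial args all ≥0)
  k=0: (−1)^4·185.9032/(48)·0.9105^2·0.4135^4 = +0.093834
d^3_{3,-1}(0.8525) = +0.093834
|D^3_{3,-1}|² = |d^3_{3,-1}(β)|² = (+0.093834)² = 0.008805 (the z-rotation phases have unit modulus)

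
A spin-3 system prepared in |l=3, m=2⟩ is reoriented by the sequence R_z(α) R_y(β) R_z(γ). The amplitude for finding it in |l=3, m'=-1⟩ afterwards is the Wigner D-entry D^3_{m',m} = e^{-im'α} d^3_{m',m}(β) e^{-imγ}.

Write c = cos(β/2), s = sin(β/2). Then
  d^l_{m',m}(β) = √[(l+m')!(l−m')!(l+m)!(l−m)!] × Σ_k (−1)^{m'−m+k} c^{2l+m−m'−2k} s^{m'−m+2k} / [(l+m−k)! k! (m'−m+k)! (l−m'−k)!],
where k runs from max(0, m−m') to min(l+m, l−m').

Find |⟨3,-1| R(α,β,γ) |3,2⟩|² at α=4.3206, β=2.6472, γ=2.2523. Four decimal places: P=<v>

P=0.3348

First d^3_{-1,2}(β=2.6472), then the phase factors e^{-i(-1)α} and e^{-i(2)γ}:
Half-angle: c=0.244686, s=0.969602. N=√(2·24·120·1)=75.894664
Admissible k: 3..4 (factorial args all ≥0)
  k=3: (−1)^0·75.8947/(12)·0.2447^3·0.9696^3 = +0.084458
  k=4: (−1)^1·75.8947/(24)·0.2447^1·0.9696^5 = -0.663099
d^3_{-1,2}(2.6472) = +0.084458 -0.663099 = -0.578641
|D^3_{-1,2}|² = |d^3_{-1,2}(β)|² = (-0.578641)² = 0.334825 (the z-rotation phases have unit modulus)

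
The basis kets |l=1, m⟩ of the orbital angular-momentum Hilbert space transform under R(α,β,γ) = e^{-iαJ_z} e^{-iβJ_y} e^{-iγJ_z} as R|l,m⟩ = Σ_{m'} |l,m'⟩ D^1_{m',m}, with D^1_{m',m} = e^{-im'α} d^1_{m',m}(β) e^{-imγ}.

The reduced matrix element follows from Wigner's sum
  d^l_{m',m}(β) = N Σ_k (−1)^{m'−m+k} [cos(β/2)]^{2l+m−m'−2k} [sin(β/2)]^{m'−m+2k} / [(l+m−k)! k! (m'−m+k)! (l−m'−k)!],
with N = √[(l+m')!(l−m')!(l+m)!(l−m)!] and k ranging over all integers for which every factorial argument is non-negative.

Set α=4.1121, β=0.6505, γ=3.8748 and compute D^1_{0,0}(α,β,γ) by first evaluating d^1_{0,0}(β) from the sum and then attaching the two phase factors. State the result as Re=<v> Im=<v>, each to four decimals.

First d^1_{0,0}(β=0.6505), then the phase factors e^{-i(0)α} and e^{-i(0)γ}:
With c≡cos(β/2)=0.947571 and s≡sin(β/2)=0.319546, N=[1·1·1·1]^{1/2}=1.000000
The bounds max(0,m−m')=0 and min(l+m,l−m')=1 give 2 terms
  k=0: (−1)^0·1.0000/(1)·0.9476^2·0.3195^0 = +0.897891
  k=1: (−1)^1·1.0000/(1)·0.9476^0·0.3195^2 = -0.102109
d^1_{0,0}(0.6505) = +0.897891 -0.102109 = +0.795781
Phases: e^{-i·(0)·4.1121}=+1.000000+0.000000i, e^{-i·(0)·3.8748}=+1.000000+0.000000i ⇒ D=+0.795781+0.000000i

Re=0.7958 Im=0.0000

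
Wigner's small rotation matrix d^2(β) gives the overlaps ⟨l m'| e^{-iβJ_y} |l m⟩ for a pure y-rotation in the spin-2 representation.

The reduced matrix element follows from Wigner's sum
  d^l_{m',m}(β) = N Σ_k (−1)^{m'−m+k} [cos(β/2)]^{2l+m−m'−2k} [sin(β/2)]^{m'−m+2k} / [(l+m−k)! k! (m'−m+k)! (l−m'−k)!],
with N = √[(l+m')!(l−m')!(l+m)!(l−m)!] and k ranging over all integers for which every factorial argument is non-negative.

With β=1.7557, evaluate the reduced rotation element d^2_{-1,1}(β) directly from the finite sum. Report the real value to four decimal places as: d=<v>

d=0.3743

d^2_{-1,1}(β=1.7557) via Wigner's sum:
With c≡cos(β/2)=0.638807 and s≡sin(β/2)=0.769367, N=[1·6·6·1]^{1/2}=6.000000
k∈{2,3} keeps every argument non-negative
  k=2: (−1)^0·6.0000/(2)·0.6388^2·0.7694^2 = +0.724649
  k=3: (−1)^1·6.0000/(6)·0.6388^0·0.7694^4 = -0.350376
d^2_{-1,1}(1.7557) = +0.724649 -0.350376 = +0.374273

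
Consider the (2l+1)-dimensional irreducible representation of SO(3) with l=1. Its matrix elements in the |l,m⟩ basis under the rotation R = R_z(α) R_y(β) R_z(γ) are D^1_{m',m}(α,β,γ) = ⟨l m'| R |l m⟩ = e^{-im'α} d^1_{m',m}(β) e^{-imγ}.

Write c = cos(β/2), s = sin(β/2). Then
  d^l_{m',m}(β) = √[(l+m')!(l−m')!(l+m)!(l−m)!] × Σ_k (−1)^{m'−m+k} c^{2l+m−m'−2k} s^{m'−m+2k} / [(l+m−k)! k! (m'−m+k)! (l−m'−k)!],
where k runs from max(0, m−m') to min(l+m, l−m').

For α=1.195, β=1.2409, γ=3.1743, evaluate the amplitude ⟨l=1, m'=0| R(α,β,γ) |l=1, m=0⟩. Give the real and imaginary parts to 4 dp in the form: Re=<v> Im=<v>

Re=0.3239 Im=0.0000

D^1_{0,0}(1.195,1.2409,3.1743) = e^{-i·0·1.195}·d^1_{0,0}(1.2409)·e^{-i·0·3.1743}. Compute d first:
With c≡cos(β/2)=0.813617 and s≡sin(β/2)=0.581401, N=[1·1·1·1]^{1/2}=1.000000
Admissible k: 0..1 (factorial args all ≥0)
  k=0: (−1)^0·1.0000/(1)·0.8136^2·0.5814^0 = +0.661972
  k=1: (−1)^1·1.0000/(1)·0.8136^0·0.5814^2 = -0.338028
d^1_{0,0}(1.2409) = +0.661972 -0.338028 = +0.323945
Phases: e^{-i·(0)·1.195}=+1.000000+0.000000i, e^{-i·(0)·3.1743}=+1.000000+0.000000i ⇒ D=+0.323945+0.000000i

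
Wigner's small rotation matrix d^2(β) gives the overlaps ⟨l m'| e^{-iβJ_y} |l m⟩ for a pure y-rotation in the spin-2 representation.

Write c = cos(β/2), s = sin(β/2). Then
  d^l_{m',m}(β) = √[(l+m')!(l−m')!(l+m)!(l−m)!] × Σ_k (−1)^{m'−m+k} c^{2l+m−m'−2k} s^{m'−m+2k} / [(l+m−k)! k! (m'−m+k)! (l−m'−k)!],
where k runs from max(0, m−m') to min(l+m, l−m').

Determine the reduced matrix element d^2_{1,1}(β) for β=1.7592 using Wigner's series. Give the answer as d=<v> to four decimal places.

d=-0.5586

d^2_{1,1}(β=1.7592) via Wigner's sum:
c=cos(1.7592/2)=0.637459, s=sin(1.7592/2)=0.770484; N=√[6·1·6·1]=6.000000
Admissible k: 0..1 (factorial args all ≥0)
  k=0: (−1)^0·6.0000/(6)·0.6375^4·0.7705^0 = +0.165124
  k=1: (−1)^1·6.0000/(2)·0.6375^2·0.7705^2 = -0.723692
d^2_{1,1}(1.7592) = +0.165124 -0.723692 = -0.558568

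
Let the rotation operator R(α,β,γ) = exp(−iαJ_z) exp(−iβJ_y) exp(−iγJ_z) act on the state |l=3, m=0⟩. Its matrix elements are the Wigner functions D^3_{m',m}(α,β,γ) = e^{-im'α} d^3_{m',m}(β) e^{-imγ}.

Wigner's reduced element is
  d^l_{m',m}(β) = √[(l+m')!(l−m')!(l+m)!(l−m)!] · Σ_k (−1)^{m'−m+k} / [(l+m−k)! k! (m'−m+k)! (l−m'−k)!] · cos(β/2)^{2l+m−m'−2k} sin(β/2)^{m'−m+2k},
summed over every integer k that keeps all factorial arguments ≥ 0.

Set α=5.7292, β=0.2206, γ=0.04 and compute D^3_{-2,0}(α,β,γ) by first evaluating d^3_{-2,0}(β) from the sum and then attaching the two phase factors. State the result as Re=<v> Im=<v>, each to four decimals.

D^3_{-2,0}(5.7292,0.2206,0.04) = e^{-i·-2·5.7292}·d^3_{-2,0}(0.2206)·e^{-i·0·0.04}. Compute d first:
With c≡cos(β/2)=0.993923 and s≡sin(β/2)=0.110076, N=[1·120·6·6]^{1/2}=65.726707
k: max(0,(0)−(-2))=2 … min(3+(0),3−(-2))=3
  k=2: (−1)^0·65.7267/(12)·0.9939^4·0.1101^2 = +0.064768
  k=3: (−1)^1·65.7267/(12)·0.9939^2·0.1101^4 = -0.000794
d^3_{-2,0}(0.2206) = +0.064768 -0.000794 = +0.063974
Attach z-rotation phases: D = e^{-i(-2)(5.7292)}·(+0.063974)·e^{-i(0)(0.04)} = +0.028563-0.057243i

Re=0.0286 Im=-0.0572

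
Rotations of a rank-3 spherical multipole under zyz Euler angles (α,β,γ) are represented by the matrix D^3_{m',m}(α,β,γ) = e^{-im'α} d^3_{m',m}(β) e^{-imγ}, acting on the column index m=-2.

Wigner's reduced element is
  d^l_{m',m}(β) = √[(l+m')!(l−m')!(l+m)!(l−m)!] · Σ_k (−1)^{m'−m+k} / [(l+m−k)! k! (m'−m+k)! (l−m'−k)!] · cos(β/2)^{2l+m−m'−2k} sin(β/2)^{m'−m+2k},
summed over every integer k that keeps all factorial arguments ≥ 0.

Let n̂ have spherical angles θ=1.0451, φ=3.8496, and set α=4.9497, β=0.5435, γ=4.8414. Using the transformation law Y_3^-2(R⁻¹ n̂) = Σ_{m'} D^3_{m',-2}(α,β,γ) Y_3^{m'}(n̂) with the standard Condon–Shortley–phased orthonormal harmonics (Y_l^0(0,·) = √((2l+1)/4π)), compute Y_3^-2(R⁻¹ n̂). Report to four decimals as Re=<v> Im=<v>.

Need the full column D^3_{m',-2} for m'=−3..3 at α=4.9497, β=0.5435, γ=4.8414.
cos(β/2)=0.963303, sin(β/2)=0.268418
d^3_{-3,-2}: single k=1 term ⇒ +0.545382;  D = +0.449864-0.308324i
d^3_{-2,-2}: k∈[0..1] ⇒ +0.799055 -0.310201 = +0.488854;  D = +0.363418+0.326964i
d^3_{-1,-2}: k∈[0..1] ⇒ -0.704085 +0.109333 = -0.594751;  D = +0.282700-0.523269i
d^3_{0,-2}: k∈[0..1] ⇒ +0.339808 -0.026383 = +0.313425;  D = -0.303049-0.079976i
d^3_{1,-2}: k∈[0..1] ⇒ -0.109333 +0.004244 = -0.105089;  D = -0.002176+0.105066i
d^3_{2,-2}: k∈[0..1] ⇒ +0.024085 -0.000374 = +0.023711;  D = +0.023157-0.005096i
d^3_{3,-2}: single k=0 term ⇒ -0.003288;  D = -0.001442-0.002955i
Y_3^{m'}(θ=1.0451,φ=3.8496) and Σ D·Y over m':
  (+0.4499-0.3083i)·(+0.1419+0.2297i)  (+0.3634+0.3270i)·(+0.0592-0.3791i)  (+0.2827-0.5233i)·(-0.0550+0.0471i)  (-0.3030-0.0800i)·(-0.3260+0.0000i)  (-0.0022+0.1051i)·(+0.0550+0.0471i)  (+0.0232-0.0051i)·(+0.0592+0.3791i)  (-0.0014-0.0030i)·(-0.1419+0.2297i)
Y_3^-2(R⁻¹ n̂) = +0.387117+0.023592i

Re=0.3871 Im=0.0236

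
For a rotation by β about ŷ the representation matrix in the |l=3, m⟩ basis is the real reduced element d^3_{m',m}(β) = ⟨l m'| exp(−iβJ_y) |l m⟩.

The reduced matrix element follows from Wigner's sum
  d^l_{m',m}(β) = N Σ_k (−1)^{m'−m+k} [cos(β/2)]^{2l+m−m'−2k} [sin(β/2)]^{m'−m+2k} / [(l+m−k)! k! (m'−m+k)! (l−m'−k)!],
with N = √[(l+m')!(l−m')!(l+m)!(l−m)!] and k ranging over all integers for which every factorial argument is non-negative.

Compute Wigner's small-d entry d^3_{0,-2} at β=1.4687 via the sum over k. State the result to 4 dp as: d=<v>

d^3_{0,-2}(β=1.4687) via Wigner's sum:
Half-angle: c=0.742266, s=0.670105. N=√(6·6·1·120)=65.726707
k: max(0,(-2)−(0))=0 … min(3+(-2),3−(0))=1
  k=0: (−1)^2·65.7267/(12)·0.7423^4·0.6701^2 = +0.746596
  k=1: (−1)^3·65.7267/(12)·0.7423^2·0.6701^4 = -0.608487
d^3_{0,-2}(1.4687) = +0.746596 -0.608487 = +0.138109

d=0.1381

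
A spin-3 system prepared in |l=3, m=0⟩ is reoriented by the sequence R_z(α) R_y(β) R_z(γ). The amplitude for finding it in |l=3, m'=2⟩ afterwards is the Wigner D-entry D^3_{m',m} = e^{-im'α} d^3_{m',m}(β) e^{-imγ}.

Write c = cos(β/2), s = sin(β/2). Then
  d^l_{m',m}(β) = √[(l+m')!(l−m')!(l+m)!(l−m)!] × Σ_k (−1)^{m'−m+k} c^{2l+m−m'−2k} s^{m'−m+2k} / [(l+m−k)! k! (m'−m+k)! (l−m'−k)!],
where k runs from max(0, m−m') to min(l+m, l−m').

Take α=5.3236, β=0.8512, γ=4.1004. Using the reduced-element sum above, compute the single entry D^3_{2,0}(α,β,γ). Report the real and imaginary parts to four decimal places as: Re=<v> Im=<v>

Re=-0.1743 Im=0.4798

D^3_{2,0}(5.3236,0.8512,4.1004) = e^{-i·2·5.3236}·d^3_{2,0}(0.8512)·e^{-i·0·4.1004}. Compute d first:
Half-angle: c=0.910791, s=0.412867. N=√(120·1·6·6)=65.726707
k: max(0,(0)−(2))=0 … min(3+(0),3−(2))=1
  k=0: (−1)^2·65.7267/(12)·0.9108^4·0.4129^2 = +0.642476
  k=1: (−1)^3·65.7267/(12)·0.9108^2·0.4129^4 = -0.132020
d^3_{2,0}(0.8512) = +0.642476 -0.132020 = +0.510456
D = (-0.341370+0.939929i)·(+0.510456)·(+1.000000+0.000000i) = -0.174254+0.479792i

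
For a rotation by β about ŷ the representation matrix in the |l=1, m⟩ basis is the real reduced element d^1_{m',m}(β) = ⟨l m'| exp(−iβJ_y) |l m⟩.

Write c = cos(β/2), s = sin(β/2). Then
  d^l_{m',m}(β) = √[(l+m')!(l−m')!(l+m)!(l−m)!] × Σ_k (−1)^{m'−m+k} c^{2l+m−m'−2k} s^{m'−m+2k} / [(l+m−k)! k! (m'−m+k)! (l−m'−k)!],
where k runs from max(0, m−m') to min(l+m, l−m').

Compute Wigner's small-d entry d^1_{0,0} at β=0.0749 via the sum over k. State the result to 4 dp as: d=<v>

d=0.9972

d^1_{0,0}(β=0.0749) via Wigner's sum:
With c≡cos(β/2)=0.999299 and s≡sin(β/2)=0.037441, N=[1·1·1·1]^{1/2}=1.000000
The bounds max(0,m−m')=0 and min(l+m,l−m')=1 give 2 terms
  k=0: (−1)^0·1.0000/(1)·0.9993^2·0.0374^0 = +0.998598
  k=1: (−1)^1·1.0000/(1)·0.9993^0·0.0374^2 = -0.001402
d^1_{0,0}(0.0749) = +0.998598 -0.001402 = +0.997196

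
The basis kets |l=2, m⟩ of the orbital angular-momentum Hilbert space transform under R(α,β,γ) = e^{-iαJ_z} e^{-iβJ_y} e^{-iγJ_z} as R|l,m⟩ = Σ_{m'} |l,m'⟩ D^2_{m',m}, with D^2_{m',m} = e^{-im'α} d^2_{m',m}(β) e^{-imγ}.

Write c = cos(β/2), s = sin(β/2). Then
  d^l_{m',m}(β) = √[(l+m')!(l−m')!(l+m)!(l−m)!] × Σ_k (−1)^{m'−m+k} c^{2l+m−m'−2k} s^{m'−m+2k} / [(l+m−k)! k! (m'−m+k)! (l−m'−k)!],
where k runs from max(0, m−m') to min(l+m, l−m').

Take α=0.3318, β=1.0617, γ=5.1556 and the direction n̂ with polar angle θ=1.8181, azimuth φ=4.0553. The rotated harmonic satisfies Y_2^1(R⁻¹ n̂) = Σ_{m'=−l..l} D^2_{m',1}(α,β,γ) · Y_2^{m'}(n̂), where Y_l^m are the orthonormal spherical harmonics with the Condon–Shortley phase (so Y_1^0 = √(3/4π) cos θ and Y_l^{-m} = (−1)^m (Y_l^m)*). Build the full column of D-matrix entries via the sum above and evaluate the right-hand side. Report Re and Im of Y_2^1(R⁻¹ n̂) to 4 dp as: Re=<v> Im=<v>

Need the full column D^2_{m',1} for m'=−2..2 at α=0.3318, β=1.0617, γ=5.1556.
cos(β/2)=0.862377, sin(β/2)=0.506267
d^2_{-2,1}: single k=3 term ⇒ +0.223802;  D = -0.048925+0.218389i
d^2_{-1,1}: k∈[2..3] ⇒ +0.571839 -0.065693 = +0.506147;  D = +0.056274+0.503009i
d^2_{0,1}: k∈[1..2] ⇒ +0.795328 -0.274101 = +0.521227;  D = +0.223524+0.470866i
d^2_{1,1}: k∈[0..1] ⇒ +0.553081 -0.571839 = -0.018758;  D = -0.013126-0.013401i
d^2_{2,1}: single k=0 term ⇒ -0.649383;  D = -0.580728-0.290609i
Y_2^{m'}(θ=1.8181,φ=4.0553) and Σ D·Y over m':
  (-0.0489+0.2184i)·(-0.0922-0.3512i)  (+0.0563+0.5030i)·(+0.1120-0.1452i)  (+0.2235+0.4709i)·(-0.2587+0.0000i)  (-0.0131-0.0134i)·(-0.1120-0.1452i)  (-0.5807-0.2906i)·(-0.0922+0.3512i)
Y_2^1(R⁻¹ n̂) = +0.257840-0.250370i

Re=0.2578 Im=-0.2504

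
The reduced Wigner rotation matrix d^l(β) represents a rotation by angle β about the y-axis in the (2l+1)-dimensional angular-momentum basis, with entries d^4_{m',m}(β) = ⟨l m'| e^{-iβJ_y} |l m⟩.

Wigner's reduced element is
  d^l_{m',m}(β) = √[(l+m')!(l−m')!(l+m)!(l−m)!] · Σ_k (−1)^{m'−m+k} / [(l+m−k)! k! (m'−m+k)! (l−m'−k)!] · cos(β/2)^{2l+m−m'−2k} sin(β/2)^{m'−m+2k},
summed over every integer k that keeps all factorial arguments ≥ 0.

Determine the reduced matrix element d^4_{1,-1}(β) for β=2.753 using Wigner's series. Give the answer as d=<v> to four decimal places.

d=-0.3982

d^4_{1,-1}(β=2.753) via Wigner's sum:
Half-angle: c=0.193076, s=0.981184. N=√(120·6·6·120)=720.000000
Admissible k: 0..3 (factorial args all ≥0)
  k=0: (−1)^2·720.0000/(72)·0.1931^6·0.9812^2 = +0.000499
  k=1: (−1)^3·720.0000/(24)·0.1931^4·0.9812^4 = -0.038640
  k=2: (−1)^4·720.0000/(48)·0.1931^2·0.9812^6 = +0.498943
  k=3: (−1)^5·720.0000/(720)·0.1931^0·0.9812^8 = -0.859019
d^4_{1,-1}(2.753) = +0.000499 -0.038640 +0.498943 -0.859019 = -0.398218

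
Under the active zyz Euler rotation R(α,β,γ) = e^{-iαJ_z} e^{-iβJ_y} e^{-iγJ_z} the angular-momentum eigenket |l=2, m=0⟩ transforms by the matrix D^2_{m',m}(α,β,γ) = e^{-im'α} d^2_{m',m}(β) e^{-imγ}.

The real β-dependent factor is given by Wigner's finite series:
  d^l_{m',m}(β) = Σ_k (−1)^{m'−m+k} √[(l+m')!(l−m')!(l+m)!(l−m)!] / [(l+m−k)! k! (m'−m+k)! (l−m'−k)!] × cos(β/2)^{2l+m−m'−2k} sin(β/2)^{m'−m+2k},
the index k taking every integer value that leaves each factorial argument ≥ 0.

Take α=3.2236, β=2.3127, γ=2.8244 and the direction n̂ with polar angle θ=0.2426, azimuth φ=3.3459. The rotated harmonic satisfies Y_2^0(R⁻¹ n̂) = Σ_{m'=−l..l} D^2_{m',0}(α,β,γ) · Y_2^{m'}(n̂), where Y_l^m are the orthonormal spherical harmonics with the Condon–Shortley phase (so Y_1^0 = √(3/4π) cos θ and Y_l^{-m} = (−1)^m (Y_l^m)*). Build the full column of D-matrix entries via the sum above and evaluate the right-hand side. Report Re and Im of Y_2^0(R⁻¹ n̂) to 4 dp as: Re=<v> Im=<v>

Need the full column D^2_{m',0} for m'=−2..2 at α=3.2236, β=2.3127, γ=2.8244.
cos(β/2)=0.402683, sin(β/2)=0.915339
d^2_{-2,0}: single k=2 term ⇒ +0.332787;  D = +0.328321+0.054338i
d^2_{-1,0}: k∈[1..2] ⇒ +0.146402 -0.756459 = -0.610057;  D = +0.608007+0.049973i
d^2_{0,0}: k∈[0..2] ⇒ +0.026294 -0.543440 +0.701986 = +0.184841;  D = +0.184841+0.000000i
d^2_{1,0}: k∈[0..1] ⇒ -0.146402 +0.756459 = +0.610057;  D = -0.608007+0.049973i
d^2_{2,0}: single k=0 term ⇒ +0.332787;  D = +0.328321-0.054338i
Y_2^{m'}(θ=0.2426,φ=3.3459) and Σ D·Y over m':
  (+0.3283+0.0543i)·(+0.0205-0.0089i)  (+0.6080+0.0500i)·(-0.1764+0.0366i)  (+0.1848+0.0000i)·(+0.5762+0.0000i)  (-0.6080+0.0500i)·(+0.1764+0.0366i)  (+0.3283-0.0543i)·(+0.0205+0.0089i)
Y_2^0(R⁻¹ n̂) = -0.097268-0.000000i

Re=-0.0973 Im=0.0000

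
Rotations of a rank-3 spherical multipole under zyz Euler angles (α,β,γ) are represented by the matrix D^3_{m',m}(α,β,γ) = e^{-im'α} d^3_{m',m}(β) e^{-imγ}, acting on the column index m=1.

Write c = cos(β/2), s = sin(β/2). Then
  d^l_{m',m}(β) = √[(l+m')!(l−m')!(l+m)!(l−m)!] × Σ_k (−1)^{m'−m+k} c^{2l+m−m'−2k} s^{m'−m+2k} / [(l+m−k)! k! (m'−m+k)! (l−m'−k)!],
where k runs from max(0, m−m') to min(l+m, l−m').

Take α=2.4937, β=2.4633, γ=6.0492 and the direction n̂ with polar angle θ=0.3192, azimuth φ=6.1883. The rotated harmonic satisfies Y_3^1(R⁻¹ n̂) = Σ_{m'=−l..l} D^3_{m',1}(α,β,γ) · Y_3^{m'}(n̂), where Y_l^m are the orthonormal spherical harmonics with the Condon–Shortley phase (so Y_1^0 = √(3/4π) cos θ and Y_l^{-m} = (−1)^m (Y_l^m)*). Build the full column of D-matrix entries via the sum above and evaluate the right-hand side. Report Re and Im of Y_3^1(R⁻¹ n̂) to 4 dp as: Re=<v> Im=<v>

Need the full column D^3_{m',1} for m'=−3..3 at α=2.4937, β=2.4633, γ=6.0492.
cos(β/2)=0.332682, sin(β/2)=0.943039
d^3_{-3,1}: single k=4 term ⇒ +0.339018;  D = +0.046937+0.335753i
d^3_{-2,1}: k∈[3..4] ⇒ +0.195302 -0.784653 = -0.589351;  D = -0.287191+0.514641i
d^3_{-1,1}: k∈[2..4] ⇒ +0.065362 -0.700273 +0.703360 = +0.068450;  D = -0.062669+0.027530i
d^3_{0,1}: k∈[1..3] ⇒ +0.013313 -0.320915 +0.859545 = +0.551943;  D = +0.536902+0.127971i
d^3_{1,1}: k∈[0..2] ⇒ +0.001356 -0.087150 +0.525205 = +0.439411;  D = -0.279335-0.339196i
d^3_{2,1}: k∈[0..1] ⇒ -0.012153 +0.195302 = +0.183150;  D = +0.007512+0.182995i
d^3_{3,1}: single k=0 term ⇒ +0.042191;  D = +0.024062-0.034658i
Y_3^{m'}(θ=0.3192,φ=6.1883) and Σ D·Y over m':
  (+0.0469+0.3358i)·(+0.0124+0.0036i)  (-0.2872+0.5146i)·(+0.0938+0.0180i)  (-0.0627+0.0275i)·(+0.3541+0.0337i)  (+0.5369+0.1280i)·(+0.5342+0.0000i)  (-0.2793-0.3392i)·(-0.3541+0.0337i)  (+0.0075+0.1830i)·(+0.0938-0.0180i)  (+0.0241-0.0347i)·(-0.0124+0.0036i)
Y_3^1(R⁻¹ n̂) = +0.341010+0.251699i

Re=0.3410 Im=0.2517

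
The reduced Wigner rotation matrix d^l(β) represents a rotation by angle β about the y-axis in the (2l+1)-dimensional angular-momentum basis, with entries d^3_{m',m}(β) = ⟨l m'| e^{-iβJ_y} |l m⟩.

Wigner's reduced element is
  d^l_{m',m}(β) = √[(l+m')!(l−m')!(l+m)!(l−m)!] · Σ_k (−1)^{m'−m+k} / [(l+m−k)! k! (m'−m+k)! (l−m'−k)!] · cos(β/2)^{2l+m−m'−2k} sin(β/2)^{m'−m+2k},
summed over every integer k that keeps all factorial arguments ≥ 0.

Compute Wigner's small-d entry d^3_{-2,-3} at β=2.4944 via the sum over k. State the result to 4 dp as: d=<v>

d=-0.0075

d^3_{-2,-3}(β=2.4944) via Wigner's sum:
Half-angle: c=0.317978, s=0.948098. N=√(1·120·1·720)=293.938769
The bounds max(0,m−m')=0 and min(l+m,l−m')=0 give 1 term
  k=0: (−1)^1·293.9388/(120)·0.3180^5·0.9481^1 = -0.007549
d^3_{-2,-3}(2.4944) = -0.007549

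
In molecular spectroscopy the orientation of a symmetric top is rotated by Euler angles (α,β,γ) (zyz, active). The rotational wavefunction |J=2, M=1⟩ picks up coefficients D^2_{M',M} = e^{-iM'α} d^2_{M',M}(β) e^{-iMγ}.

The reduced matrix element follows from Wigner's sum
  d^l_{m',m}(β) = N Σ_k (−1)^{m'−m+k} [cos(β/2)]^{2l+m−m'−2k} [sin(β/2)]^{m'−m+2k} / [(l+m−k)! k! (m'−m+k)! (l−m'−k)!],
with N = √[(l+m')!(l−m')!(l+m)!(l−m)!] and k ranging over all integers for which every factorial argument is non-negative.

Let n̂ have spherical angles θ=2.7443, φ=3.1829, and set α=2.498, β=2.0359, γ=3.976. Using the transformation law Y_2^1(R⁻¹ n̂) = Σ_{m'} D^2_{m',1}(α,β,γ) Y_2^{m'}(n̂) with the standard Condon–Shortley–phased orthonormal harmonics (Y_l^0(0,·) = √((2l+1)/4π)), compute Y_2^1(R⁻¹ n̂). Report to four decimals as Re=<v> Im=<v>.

Need the full column D^2_{m',1} for m'=−2..2 at α=2.498, β=2.0359, γ=3.976.
cos(β/2)=0.525112, sin(β/2)=0.851033
d^2_{-2,1}: single k=3 term ⇒ +0.647324;  D = +0.338787+0.551590i
d^2_{-1,1}: k∈[2..3] ⇒ +0.599125 -0.524549 = +0.074576;  D = +0.006910-0.074255i
d^2_{0,1}: k∈[1..2] ⇒ +0.301840 -0.792806 = -0.490966;  D = +0.329741-0.363756i
d^2_{1,1}: k∈[0..1] ⇒ +0.076034 -0.599125 = -0.523092;  D = -0.513598+0.099209i
d^2_{2,1}: single k=0 term ⇒ -0.246452;  D = +0.221618+0.107814i
Y_2^{m'}(θ=2.7443,φ=3.1829) and Σ D·Y over m':
  (+0.3388+0.5516i)·(+0.0576-0.0048i)  (+0.0069-0.0743i)·(+0.2754-0.0114i)  (+0.3297-0.3638i)·(+0.4891+0.0000i)  (-0.5136+0.0992i)·(-0.2754-0.0114i)  (+0.2216+0.1078i)·(+0.0576+0.0048i)
Y_2^1(R⁻¹ n̂) = +0.339333-0.182486i

Re=0.3393 Im=-0.1825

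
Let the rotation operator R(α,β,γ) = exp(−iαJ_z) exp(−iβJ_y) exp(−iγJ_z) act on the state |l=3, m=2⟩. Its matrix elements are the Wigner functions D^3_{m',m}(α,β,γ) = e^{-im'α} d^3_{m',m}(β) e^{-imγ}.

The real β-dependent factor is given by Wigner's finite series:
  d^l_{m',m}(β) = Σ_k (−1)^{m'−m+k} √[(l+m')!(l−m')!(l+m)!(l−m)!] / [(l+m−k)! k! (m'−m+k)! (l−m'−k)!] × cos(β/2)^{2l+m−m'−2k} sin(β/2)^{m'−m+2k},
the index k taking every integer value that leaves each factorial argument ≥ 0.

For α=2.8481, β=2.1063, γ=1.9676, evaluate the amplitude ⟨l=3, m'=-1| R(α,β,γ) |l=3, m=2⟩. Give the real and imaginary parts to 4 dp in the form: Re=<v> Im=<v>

D^3_{-1,2}(2.8481,2.1063,1.9676) = e^{-i·-1·2.8481}·d^3_{-1,2}(2.1063)·e^{-i·2·1.9676}. Compute d first:
Half-angle: c=0.494836, s=0.868986. N=√(2·24·120·1)=75.894664
Admissible k: 3..4 (factorial args all ≥0)
  k=3: (−1)^0·75.8947/(12)·0.4948^3·0.8690^3 = +0.502867
  k=4: (−1)^1·75.8947/(24)·0.4948^1·0.8690^5 = -0.775400
d^3_{-1,2}(2.1063) = +0.502867 -0.775400 = -0.272533
Phases: e^{-i·(-1)·2.8481}=-0.957239+0.289297i, e^{-i·(2)·1.9676}=-0.701278+0.712888i ⇒ D=-0.126743+0.241269i

Re=-0.1267 Im=0.2413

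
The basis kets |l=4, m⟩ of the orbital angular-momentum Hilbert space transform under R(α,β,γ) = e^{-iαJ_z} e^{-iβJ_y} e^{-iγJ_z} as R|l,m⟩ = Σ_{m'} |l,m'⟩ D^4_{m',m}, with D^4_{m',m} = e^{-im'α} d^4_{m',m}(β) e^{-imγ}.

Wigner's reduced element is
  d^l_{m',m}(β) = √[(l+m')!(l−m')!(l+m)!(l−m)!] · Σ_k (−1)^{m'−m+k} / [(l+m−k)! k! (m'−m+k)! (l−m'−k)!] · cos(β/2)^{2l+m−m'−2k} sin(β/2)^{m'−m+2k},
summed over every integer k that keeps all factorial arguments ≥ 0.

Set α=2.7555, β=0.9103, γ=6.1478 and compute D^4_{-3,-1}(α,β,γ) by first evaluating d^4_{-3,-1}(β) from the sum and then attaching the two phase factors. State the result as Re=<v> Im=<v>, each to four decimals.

First d^4_{-3,-1}(β=0.9103), then the phase factors e^{-i(-3)α} and e^{-i(-1)γ}:
With c≡cos(β/2)=0.898195 and s≡sin(β/2)=0.439597, N=[1·5040·6·120]^{1/2}=1904.940944
k: max(0,(-1)−(-3))=2 … min(4+(-1),4−(-3))=3
  k=2: (−1)^0·1904.9409/(240)·0.8982^6·0.4396^2 = +0.805386
  k=3: (−1)^1·1904.9409/(144)·0.8982^4·0.4396^4 = -0.321529
d^4_{-3,-1}(0.9103) = +0.805386 -0.321529 = +0.483856
Attach z-rotation phases: D = e^{-i(-3)(2.7555)}·(+0.483856)·e^{-i(-1)(6.1478)} = -0.132383+0.465394i

Re=-0.1324 Im=0.4654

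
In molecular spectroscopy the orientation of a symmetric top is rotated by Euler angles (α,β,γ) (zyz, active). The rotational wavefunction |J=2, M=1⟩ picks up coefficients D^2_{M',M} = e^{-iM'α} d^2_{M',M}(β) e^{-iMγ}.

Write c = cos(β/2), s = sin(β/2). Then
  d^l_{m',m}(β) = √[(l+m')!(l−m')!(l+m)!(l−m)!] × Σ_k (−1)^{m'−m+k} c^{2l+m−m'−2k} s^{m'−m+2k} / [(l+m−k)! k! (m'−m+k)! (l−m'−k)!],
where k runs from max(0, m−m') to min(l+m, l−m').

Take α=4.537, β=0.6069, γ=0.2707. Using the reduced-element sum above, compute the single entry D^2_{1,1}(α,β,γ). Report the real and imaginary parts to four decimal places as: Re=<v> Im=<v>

First d^2_{1,1}(β=0.6069), then the phase factors e^{-i(1)α} and e^{-i(1)γ}:
Half-angle: c=0.954311, s=0.298814. N=√(6·1·6·1)=6.000000
k: max(0,(1)−(1))=0 … min(2+(1),2−(1))=1
  k=0: (−1)^0·6.0000/(6)·0.9543^4·0.2988^0 = +0.829393
  k=1: (−1)^1·6.0000/(2)·0.9543^2·0.2988^2 = -0.243952
d^2_{1,1}(0.6069) = +0.829393 -0.243952 = +0.585441
Attach z-rotation phases: D = e^{-i(1)(4.537)}·(+0.585441)·e^{-i(1)(0.2707)} = +0.055715+0.582784i

Re=0.0557 Im=0.5828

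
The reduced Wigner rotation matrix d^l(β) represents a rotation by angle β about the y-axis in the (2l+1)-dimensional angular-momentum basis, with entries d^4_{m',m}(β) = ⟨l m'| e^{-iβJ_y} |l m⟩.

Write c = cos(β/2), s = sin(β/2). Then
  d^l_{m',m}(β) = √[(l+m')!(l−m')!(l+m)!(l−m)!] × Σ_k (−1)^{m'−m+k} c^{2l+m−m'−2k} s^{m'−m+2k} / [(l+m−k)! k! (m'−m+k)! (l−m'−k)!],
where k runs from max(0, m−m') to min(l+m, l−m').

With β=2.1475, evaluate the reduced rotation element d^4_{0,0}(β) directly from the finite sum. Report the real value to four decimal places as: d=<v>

d^4_{0,0}(β=2.1475) via Wigner's sum:
Half-angle: c=0.476831, s=0.878995. N=√(24·24·24·24)=576.000000
The bounds max(0,m−m')=0 and min(l+m,l−m')=4 give 5 terms
  k=0: (−1)^0·576.0000/(576)·0.4768^8·0.8790^0 = +0.002673
  k=1: (−1)^1·576.0000/(36)·0.4768^6·0.8790^2 = -0.145305
  k=2: (−1)^2·576.0000/(16)·0.4768^4·0.8790^4 = +1.110982
  k=3: (−1)^3·576.0000/(36)·0.4768^2·0.8790^6 = -1.677905
  k=4: (−1)^4·576.0000/(576)·0.4768^0·0.8790^8 = +0.356361
d^4_{0,0}(2.1475) = +0.002673 -0.145305 +1.110982 -1.677905 +0.356361 = -0.353195

d=-0.3532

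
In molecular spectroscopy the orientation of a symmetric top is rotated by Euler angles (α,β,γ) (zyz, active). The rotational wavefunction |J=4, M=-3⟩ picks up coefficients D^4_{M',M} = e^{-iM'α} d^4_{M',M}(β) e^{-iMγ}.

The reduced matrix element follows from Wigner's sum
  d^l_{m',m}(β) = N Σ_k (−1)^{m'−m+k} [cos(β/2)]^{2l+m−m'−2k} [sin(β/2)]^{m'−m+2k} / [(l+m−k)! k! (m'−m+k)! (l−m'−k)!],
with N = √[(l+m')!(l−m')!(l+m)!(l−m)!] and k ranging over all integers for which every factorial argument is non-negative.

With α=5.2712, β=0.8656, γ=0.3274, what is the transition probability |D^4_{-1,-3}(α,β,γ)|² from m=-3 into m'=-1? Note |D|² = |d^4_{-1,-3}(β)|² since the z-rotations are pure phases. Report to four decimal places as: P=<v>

P=0.2534

Split into d^4_{-1,-3}(β=0.8656) × two z-phases.
c=cos(0.8656/2)=0.907795, s=sin(0.8656/2)=0.419414; N=√[6·120·1·5040]=1904.940944
k∈{0,1} keeps every argument non-negative
  k=0: (−1)^2·1904.9409/(240)·0.9078^6·0.4194^2 = +0.781418
  k=1: (−1)^3·1904.9409/(144)·0.9078^4·0.4194^4 = -0.277999
d^4_{-1,-3}(0.8656) = +0.781418 -0.277999 = +0.503419
|D^4_{-1,-3}|² = |d^4_{-1,-3}(β)|² = (+0.503419)² = 0.253431 (the z-rotation phases have unit modulus)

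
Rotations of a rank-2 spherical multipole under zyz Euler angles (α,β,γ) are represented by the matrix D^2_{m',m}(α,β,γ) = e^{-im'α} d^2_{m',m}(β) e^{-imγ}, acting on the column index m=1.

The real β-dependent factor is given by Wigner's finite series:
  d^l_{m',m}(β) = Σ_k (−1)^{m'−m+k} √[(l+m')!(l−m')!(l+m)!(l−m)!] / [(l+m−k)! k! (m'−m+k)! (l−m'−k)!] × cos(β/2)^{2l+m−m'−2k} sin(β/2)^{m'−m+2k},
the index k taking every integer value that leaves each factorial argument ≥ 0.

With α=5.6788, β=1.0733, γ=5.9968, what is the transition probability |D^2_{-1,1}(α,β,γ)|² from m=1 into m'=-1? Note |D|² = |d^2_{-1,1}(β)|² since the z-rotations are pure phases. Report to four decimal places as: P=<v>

P=0.2610

Split into d^2_{-1,1}(β=1.0733) × two z-phases.
Half-angle: c=0.859426, s=0.511260. N=√(1·6·6·1)=6.000000
Admissible k: 2..3 (factorial args all ≥0)
  k=2: (−1)^0·6.0000/(2)·0.8594^2·0.5113^2 = +0.579191
  k=3: (−1)^1·6.0000/(6)·0.8594^0·0.5113^4 = -0.068323
d^2_{-1,1}(1.0733) = +0.579191 -0.068323 = +0.510868
|D^2_{-1,1}|² = |d^2_{-1,1}(β)|² = (+0.510868)² = 0.260986 (the z-rotation phases have unit modulus)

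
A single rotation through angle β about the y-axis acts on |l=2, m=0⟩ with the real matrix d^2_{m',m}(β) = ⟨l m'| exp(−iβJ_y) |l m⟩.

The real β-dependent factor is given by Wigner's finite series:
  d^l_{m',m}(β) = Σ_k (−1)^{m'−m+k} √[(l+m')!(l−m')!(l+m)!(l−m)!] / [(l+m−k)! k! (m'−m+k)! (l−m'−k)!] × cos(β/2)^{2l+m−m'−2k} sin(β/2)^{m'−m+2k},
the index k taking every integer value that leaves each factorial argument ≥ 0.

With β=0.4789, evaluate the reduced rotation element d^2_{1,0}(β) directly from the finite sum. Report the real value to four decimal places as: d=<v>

d^2_{1,0}(β=0.4789) via Wigner's sum:
Half-angle: c=0.971469, s=0.237168. N=√(6·1·2·2)=4.898979
k: max(0,(0)−(1))=0 … min(2+(0),2−(1))=1
  k=0: (−1)^1·4.8990/(2)·0.9715^3·0.2372^1 = -0.532621
  k=1: (−1)^2·4.8990/(2)·0.9715^1·0.2372^3 = +0.031745
d^2_{1,0}(0.4789) = -0.532621 +0.031745 = -0.500876

d=-0.5009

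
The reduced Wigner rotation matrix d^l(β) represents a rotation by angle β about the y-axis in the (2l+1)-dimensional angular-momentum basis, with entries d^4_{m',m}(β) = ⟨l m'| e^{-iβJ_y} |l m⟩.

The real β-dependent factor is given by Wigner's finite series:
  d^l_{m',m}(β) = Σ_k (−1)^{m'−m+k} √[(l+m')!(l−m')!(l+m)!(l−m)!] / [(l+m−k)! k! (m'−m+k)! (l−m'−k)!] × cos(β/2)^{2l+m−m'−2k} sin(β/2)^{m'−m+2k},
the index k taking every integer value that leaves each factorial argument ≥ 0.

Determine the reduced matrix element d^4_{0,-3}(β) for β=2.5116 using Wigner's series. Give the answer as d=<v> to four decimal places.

d^4_{0,-3}(β=2.5116) via Wigner's sum:
Half-angle: c=0.309813, s=0.950798. N=√(24·24·1·5040)=1703.830978
Admissible k: 0..1 (factorial args all ≥0)
  k=0: (−1)^3·1703.8310/(144)·0.3098^5·0.9508^3 = -0.029029
  k=1: (−1)^4·1703.8310/(144)·0.3098^3·0.9508^5 = +0.273403
d^4_{0,-3}(2.5116) = -0.029029 +0.273403 = +0.244374

d=0.2444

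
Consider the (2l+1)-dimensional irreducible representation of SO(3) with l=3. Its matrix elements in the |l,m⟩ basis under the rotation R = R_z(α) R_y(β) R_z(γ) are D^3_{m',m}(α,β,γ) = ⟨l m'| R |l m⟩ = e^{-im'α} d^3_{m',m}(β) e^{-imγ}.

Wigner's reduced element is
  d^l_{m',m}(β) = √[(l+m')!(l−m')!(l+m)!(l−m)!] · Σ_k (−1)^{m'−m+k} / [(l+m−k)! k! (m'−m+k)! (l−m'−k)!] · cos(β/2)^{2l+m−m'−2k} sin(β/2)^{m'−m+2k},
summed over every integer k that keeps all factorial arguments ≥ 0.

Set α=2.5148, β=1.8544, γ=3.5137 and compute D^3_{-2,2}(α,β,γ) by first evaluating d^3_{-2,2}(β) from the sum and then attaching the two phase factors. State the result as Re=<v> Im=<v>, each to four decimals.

Split into d^3_{-2,2}(β=1.8544) × two z-phases.
With c≡cos(β/2)=0.600076 and s≡sin(β/2)=0.799943, N=[1·120·120·1]^{1/2}=120.000000
Admissible k: 4..5 (factorial args all ≥0)
  k=4: (−1)^0·120.0000/(24)·0.6001^2·0.7999^4 = +0.737257
  k=5: (−1)^1·120.0000/(120)·0.6001^0·0.7999^6 = -0.262032
d^3_{-2,2}(1.8544) = +0.737257 -0.262032 = +0.475225
D = (+0.311918-0.950109i)·(+0.475225)·(+0.735620-0.677394i) = -0.196812-0.432555i

Re=-0.1968 Im=-0.4326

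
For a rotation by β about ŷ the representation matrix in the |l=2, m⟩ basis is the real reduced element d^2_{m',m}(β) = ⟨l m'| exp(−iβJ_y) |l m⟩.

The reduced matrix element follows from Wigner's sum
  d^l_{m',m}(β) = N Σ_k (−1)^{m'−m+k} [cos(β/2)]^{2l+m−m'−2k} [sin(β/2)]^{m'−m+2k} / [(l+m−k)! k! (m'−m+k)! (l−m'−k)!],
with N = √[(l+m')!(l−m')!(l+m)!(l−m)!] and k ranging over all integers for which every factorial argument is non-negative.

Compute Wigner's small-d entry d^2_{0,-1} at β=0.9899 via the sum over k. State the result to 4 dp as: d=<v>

d=-0.5619

d^2_{0,-1}(β=0.9899) via Wigner's sum:
Half-angle: c=0.879992, s=0.474988. N=√(2·2·1·6)=4.898979
Admissible k: 0..1 (factorial args all ≥0)
  k=0: (−1)^1·4.8990/(2)·0.8800^3·0.4750^1 = -0.792857
  k=1: (−1)^2·4.8990/(2)·0.8800^1·0.4750^3 = +0.230994
d^2_{0,-1}(0.9899) = -0.792857 +0.230994 = -0.561862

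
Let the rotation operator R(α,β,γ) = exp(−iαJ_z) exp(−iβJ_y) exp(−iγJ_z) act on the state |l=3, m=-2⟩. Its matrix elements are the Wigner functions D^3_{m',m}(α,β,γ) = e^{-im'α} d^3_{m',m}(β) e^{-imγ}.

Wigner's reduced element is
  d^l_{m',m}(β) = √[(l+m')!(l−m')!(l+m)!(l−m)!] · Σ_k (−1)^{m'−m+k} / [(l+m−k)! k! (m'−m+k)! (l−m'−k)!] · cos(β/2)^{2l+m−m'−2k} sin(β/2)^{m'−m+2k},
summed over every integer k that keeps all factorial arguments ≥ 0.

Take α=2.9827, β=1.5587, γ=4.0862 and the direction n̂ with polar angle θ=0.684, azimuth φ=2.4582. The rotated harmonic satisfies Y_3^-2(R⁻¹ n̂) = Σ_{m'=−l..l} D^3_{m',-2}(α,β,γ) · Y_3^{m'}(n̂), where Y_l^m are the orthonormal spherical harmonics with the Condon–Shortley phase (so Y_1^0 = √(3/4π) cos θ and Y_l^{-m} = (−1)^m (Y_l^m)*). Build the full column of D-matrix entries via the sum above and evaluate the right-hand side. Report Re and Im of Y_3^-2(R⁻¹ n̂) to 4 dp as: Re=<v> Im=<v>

Re=0.1753 Im=0.3513

Need the full column D^3_{m',-2} for m'=−3..3 at α=2.9827, β=1.5587, γ=4.0862.
cos(β/2)=0.711371, sin(β/2)=0.702817
d^3_{-3,-2}: single k=1 term ⇒ +0.313615;  D = -0.049426-0.309696i
d^3_{-2,-2}: k∈[0..1] ⇒ +0.129591 -0.632467 = -0.502876;  D = +0.000318-0.502876i
d^3_{-1,-2}: k∈[0..1] ⇒ -0.404876 +0.790396 = +0.385520;  D = +0.061240-0.380625i
d^3_{0,-2}: k∈[0..1] ⇒ +0.692833 -0.676273 = +0.016561;  D = -0.005185+0.015728i
d^3_{1,-2}: k∈[0..1] ⇒ -0.790396 +0.385752 = -0.404644;  D = -0.185891+0.359419i
d^3_{2,-2}: k∈[0..1] ⇒ +0.617350 -0.120519 = +0.496831;  D = -0.295190+0.399630i
d^3_{3,-2}: single k=0 term ⇒ -0.298802;  D = -0.213324+0.209226i
Y_3^{m'}(θ=0.684,φ=2.4582) and Σ D·Y over m':
  (-0.0494-0.3097i)·(+0.0486-0.0934i)  (+0.0003-0.5029i)·(+0.0641+0.3097i)  (+0.0612-0.3806i)·(-0.3173-0.2584i)  (-0.0052+0.0157i)·(+0.0010+0.0000i)  (-0.1859+0.3594i)·(+0.3173-0.2584i)  (-0.2952+0.3996i)·(+0.0641-0.3097i)  (-0.2133+0.2092i)·(-0.0486-0.0934i)
Y_3^-2(R⁻¹ n̂) = +0.175311+0.351270i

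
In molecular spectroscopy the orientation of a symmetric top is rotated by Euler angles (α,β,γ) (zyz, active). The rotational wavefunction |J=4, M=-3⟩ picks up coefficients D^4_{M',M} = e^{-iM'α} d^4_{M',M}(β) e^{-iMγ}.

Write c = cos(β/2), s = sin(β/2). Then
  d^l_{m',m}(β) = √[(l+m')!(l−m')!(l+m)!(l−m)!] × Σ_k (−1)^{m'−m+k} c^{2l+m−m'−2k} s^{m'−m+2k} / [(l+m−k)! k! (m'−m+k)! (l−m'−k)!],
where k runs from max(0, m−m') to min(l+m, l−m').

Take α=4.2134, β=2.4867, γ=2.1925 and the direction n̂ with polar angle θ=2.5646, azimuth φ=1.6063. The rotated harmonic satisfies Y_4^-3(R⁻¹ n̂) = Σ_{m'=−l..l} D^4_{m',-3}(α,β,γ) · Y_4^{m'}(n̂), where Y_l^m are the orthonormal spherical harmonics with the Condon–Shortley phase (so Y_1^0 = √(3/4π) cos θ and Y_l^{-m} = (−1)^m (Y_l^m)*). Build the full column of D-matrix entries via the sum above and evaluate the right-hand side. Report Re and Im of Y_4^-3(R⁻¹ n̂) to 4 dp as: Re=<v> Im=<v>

Need the full column D^4_{m',-3} for m'=−4..4 at α=4.2134, β=2.4867, γ=2.1925.
cos(β/2)=0.321626, sin(β/2)=0.946867
d^4_{-4,-3}: single k=1 term ⇒ +0.000953;  D = -0.000124-0.000945i
d^4_{-3,-3}: k∈[0..1] ⇒ +0.000115 -0.006947 = -0.006832;  D = -0.006374-0.002459i
d^4_{-2,-3}: k∈[0..1] ⇒ -0.001261 +0.032795 = +0.031534;  D = -0.024044+0.020403i
d^4_{-1,-3}: k∈[0..1] ⇒ +0.007877 -0.113784 = -0.105907;  D = +0.021525+0.103696i
d^4_{0,-3}: k∈[0..1] ⇒ -0.034569 +0.299614 = +0.265045;  D = +0.253648+0.076885i
d^4_{1,-3}: k∈[0..1] ⇒ +0.113784 -0.591706 = -0.477923;  D = +0.340603-0.335260i
d^4_{2,-3}: k∈[0..1] ⇒ -0.284239 +0.821178 = +0.536939;  D = -0.147614-0.516250i
d^4_{3,-3}: k∈[0..1] ⇒ +0.521836 -0.646117 = -0.124281;  D = -0.121272-0.027181i
d^4_{4,-3}: single k=0 term ⇒ -0.620752;  D = +0.409069-0.466900i
Y_4^{m'}(θ=2.5646,φ=1.6063) and Σ D·Y over m':
  (-0.0001-0.0009i)·(+0.0388-0.0055i)  (-0.0064-0.0025i)·(-0.0181-0.1693i)  (-0.0240+0.0204i)·(-0.3889+0.0277i)  (+0.0215+0.1037i)·(+0.0147+0.4144i)  (+0.2536+0.0769i)·(-0.0850+0.0000i)  (+0.3406-0.3353i)·(-0.0147+0.4144i)  (-0.1476-0.5162i)·(-0.3889-0.0277i)  (-0.1213-0.0272i)·(+0.0181-0.1693i)  (+0.4091-0.4669i)·(+0.0388+0.0055i)
Y_4^-3(R⁻¹ n̂) = +0.132957+0.351534i

Re=0.1330 Im=0.3515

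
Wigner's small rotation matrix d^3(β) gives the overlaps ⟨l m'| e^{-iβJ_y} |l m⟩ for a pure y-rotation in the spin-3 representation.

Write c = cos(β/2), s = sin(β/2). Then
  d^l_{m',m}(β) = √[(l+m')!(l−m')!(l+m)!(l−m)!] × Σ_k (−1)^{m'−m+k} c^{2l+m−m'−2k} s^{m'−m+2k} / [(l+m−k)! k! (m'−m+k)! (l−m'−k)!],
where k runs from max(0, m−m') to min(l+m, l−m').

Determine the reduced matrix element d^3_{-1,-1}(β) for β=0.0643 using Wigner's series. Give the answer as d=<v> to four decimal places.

d=0.9887

d^3_{-1,-1}(β=0.0643) via Wigner's sum:
With c≡cos(β/2)=0.999483 and s≡sin(β/2)=0.032144, N=[2·24·2·24]^{1/2}=48.000000
k: max(0,(-1)−(-1))=0 … min(3+(-1),3−(-1))=2
  k=0: (−1)^0·48.0000/(48)·0.9995^6·0.0321^0 = +0.996903
  k=1: (−1)^1·48.0000/(6)·0.9995^4·0.0321^2 = -0.008249
  k=2: (−1)^2·48.0000/(8)·0.9995^2·0.0321^4 = +0.000006
d^3_{-1,-1}(0.0643) = +0.996903 -0.008249 +0.000006 = +0.988661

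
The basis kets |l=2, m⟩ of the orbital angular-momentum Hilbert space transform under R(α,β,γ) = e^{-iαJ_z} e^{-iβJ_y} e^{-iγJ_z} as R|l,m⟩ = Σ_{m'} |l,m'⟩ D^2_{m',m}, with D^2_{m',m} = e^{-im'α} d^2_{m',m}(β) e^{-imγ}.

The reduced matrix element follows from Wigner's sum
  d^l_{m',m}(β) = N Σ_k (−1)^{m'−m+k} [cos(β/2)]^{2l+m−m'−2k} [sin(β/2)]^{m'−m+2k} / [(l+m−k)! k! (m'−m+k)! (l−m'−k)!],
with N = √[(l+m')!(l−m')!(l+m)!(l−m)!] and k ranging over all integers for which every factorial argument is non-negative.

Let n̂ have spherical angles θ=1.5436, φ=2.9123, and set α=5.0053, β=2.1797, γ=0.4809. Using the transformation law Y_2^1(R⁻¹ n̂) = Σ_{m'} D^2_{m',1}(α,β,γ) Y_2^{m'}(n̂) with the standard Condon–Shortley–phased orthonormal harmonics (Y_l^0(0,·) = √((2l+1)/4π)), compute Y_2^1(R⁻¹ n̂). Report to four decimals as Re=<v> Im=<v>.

Re=-0.0550 Im=-0.2918

Need the full column D^2_{m',1} for m'=−2..2 at α=5.0053, β=2.1797, γ=0.4809.
cos(β/2)=0.462618, sin(β/2)=0.886558
d^2_{-2,1}: single k=3 term ⇒ +0.644724;  D = -0.641178-0.067522i
d^2_{-1,1}: k∈[2..3] ⇒ +0.504639 -0.617771 = -0.113132;  D = +0.021143+0.111139i
d^2_{0,1}: k∈[1..2] ⇒ +0.215006 -0.789622 = -0.574616;  D = -0.509442+0.265804i
d^2_{1,1}: k∈[0..1] ⇒ +0.045803 -0.504639 = -0.458836;  D = -0.320665-0.328184i
d^2_{2,1}: single k=0 term ⇒ -0.175552;  D = +0.084791-0.153717i
Y_2^{m'}(θ=1.5436,φ=2.9123) and Σ D·Y over m':
  (-0.6412-0.0675i)·(+0.3461+0.1709i)  (+0.0211+0.1111i)·(-0.0205-0.0048i)  (-0.5094+0.2658i)·(-0.3147+0.0000i)  (-0.3207-0.3282i)·(+0.0205-0.0048i)  (+0.0848-0.1537i)·(+0.3461-0.1709i)
Y_2^1(R⁻¹ n̂) = -0.055007-0.291820i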